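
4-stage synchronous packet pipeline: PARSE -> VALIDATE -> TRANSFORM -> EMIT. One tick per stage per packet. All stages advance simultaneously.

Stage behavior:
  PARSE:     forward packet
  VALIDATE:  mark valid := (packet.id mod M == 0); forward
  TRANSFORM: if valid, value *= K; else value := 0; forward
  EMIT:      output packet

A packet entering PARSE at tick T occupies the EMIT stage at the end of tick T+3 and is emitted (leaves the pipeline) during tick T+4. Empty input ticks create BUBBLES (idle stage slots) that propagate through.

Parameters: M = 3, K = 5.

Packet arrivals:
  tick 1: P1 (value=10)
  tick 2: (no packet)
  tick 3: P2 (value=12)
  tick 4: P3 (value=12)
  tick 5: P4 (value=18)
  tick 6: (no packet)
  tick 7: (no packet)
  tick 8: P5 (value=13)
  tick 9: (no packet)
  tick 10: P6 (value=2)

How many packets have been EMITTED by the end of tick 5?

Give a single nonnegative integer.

Tick 1: [PARSE:P1(v=10,ok=F), VALIDATE:-, TRANSFORM:-, EMIT:-] out:-; in:P1
Tick 2: [PARSE:-, VALIDATE:P1(v=10,ok=F), TRANSFORM:-, EMIT:-] out:-; in:-
Tick 3: [PARSE:P2(v=12,ok=F), VALIDATE:-, TRANSFORM:P1(v=0,ok=F), EMIT:-] out:-; in:P2
Tick 4: [PARSE:P3(v=12,ok=F), VALIDATE:P2(v=12,ok=F), TRANSFORM:-, EMIT:P1(v=0,ok=F)] out:-; in:P3
Tick 5: [PARSE:P4(v=18,ok=F), VALIDATE:P3(v=12,ok=T), TRANSFORM:P2(v=0,ok=F), EMIT:-] out:P1(v=0); in:P4
Emitted by tick 5: ['P1']

Answer: 1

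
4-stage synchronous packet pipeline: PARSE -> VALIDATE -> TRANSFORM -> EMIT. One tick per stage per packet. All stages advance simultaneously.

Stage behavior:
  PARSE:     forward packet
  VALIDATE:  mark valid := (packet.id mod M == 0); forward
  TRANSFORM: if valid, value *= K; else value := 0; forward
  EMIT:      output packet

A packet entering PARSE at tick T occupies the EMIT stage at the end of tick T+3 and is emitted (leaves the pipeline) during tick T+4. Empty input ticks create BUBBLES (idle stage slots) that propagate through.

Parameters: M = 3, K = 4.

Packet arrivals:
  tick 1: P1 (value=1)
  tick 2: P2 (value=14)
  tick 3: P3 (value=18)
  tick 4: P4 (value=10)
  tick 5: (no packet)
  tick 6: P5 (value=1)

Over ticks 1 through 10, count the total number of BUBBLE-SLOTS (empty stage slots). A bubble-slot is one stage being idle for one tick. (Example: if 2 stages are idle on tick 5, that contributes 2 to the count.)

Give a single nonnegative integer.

Answer: 20

Derivation:
Tick 1: [PARSE:P1(v=1,ok=F), VALIDATE:-, TRANSFORM:-, EMIT:-] out:-; bubbles=3
Tick 2: [PARSE:P2(v=14,ok=F), VALIDATE:P1(v=1,ok=F), TRANSFORM:-, EMIT:-] out:-; bubbles=2
Tick 3: [PARSE:P3(v=18,ok=F), VALIDATE:P2(v=14,ok=F), TRANSFORM:P1(v=0,ok=F), EMIT:-] out:-; bubbles=1
Tick 4: [PARSE:P4(v=10,ok=F), VALIDATE:P3(v=18,ok=T), TRANSFORM:P2(v=0,ok=F), EMIT:P1(v=0,ok=F)] out:-; bubbles=0
Tick 5: [PARSE:-, VALIDATE:P4(v=10,ok=F), TRANSFORM:P3(v=72,ok=T), EMIT:P2(v=0,ok=F)] out:P1(v=0); bubbles=1
Tick 6: [PARSE:P5(v=1,ok=F), VALIDATE:-, TRANSFORM:P4(v=0,ok=F), EMIT:P3(v=72,ok=T)] out:P2(v=0); bubbles=1
Tick 7: [PARSE:-, VALIDATE:P5(v=1,ok=F), TRANSFORM:-, EMIT:P4(v=0,ok=F)] out:P3(v=72); bubbles=2
Tick 8: [PARSE:-, VALIDATE:-, TRANSFORM:P5(v=0,ok=F), EMIT:-] out:P4(v=0); bubbles=3
Tick 9: [PARSE:-, VALIDATE:-, TRANSFORM:-, EMIT:P5(v=0,ok=F)] out:-; bubbles=3
Tick 10: [PARSE:-, VALIDATE:-, TRANSFORM:-, EMIT:-] out:P5(v=0); bubbles=4
Total bubble-slots: 20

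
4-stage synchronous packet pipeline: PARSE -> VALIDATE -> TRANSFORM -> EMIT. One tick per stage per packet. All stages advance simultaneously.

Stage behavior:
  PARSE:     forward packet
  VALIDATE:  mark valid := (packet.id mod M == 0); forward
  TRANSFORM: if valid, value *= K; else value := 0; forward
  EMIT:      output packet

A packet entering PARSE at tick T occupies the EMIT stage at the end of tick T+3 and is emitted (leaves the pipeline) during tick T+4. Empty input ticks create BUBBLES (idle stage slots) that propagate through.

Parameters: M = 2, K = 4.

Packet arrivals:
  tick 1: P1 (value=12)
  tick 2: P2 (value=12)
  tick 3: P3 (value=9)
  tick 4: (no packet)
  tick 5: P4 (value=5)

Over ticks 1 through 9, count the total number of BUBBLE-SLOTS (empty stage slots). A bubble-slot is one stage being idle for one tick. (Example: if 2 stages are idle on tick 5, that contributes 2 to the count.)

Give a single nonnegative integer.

Tick 1: [PARSE:P1(v=12,ok=F), VALIDATE:-, TRANSFORM:-, EMIT:-] out:-; bubbles=3
Tick 2: [PARSE:P2(v=12,ok=F), VALIDATE:P1(v=12,ok=F), TRANSFORM:-, EMIT:-] out:-; bubbles=2
Tick 3: [PARSE:P3(v=9,ok=F), VALIDATE:P2(v=12,ok=T), TRANSFORM:P1(v=0,ok=F), EMIT:-] out:-; bubbles=1
Tick 4: [PARSE:-, VALIDATE:P3(v=9,ok=F), TRANSFORM:P2(v=48,ok=T), EMIT:P1(v=0,ok=F)] out:-; bubbles=1
Tick 5: [PARSE:P4(v=5,ok=F), VALIDATE:-, TRANSFORM:P3(v=0,ok=F), EMIT:P2(v=48,ok=T)] out:P1(v=0); bubbles=1
Tick 6: [PARSE:-, VALIDATE:P4(v=5,ok=T), TRANSFORM:-, EMIT:P3(v=0,ok=F)] out:P2(v=48); bubbles=2
Tick 7: [PARSE:-, VALIDATE:-, TRANSFORM:P4(v=20,ok=T), EMIT:-] out:P3(v=0); bubbles=3
Tick 8: [PARSE:-, VALIDATE:-, TRANSFORM:-, EMIT:P4(v=20,ok=T)] out:-; bubbles=3
Tick 9: [PARSE:-, VALIDATE:-, TRANSFORM:-, EMIT:-] out:P4(v=20); bubbles=4
Total bubble-slots: 20

Answer: 20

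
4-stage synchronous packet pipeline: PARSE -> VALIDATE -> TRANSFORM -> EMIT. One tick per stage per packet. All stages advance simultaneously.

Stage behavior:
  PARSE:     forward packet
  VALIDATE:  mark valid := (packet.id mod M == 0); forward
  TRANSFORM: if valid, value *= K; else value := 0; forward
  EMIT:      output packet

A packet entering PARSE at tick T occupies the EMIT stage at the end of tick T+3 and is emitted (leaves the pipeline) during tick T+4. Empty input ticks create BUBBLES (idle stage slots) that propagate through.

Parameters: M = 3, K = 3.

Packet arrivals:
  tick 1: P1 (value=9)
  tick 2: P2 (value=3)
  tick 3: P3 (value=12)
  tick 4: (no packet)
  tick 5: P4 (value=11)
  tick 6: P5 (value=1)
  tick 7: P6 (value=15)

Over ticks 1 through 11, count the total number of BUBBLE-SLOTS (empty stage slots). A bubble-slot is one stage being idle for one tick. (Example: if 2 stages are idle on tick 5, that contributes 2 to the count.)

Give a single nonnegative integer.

Tick 1: [PARSE:P1(v=9,ok=F), VALIDATE:-, TRANSFORM:-, EMIT:-] out:-; bubbles=3
Tick 2: [PARSE:P2(v=3,ok=F), VALIDATE:P1(v=9,ok=F), TRANSFORM:-, EMIT:-] out:-; bubbles=2
Tick 3: [PARSE:P3(v=12,ok=F), VALIDATE:P2(v=3,ok=F), TRANSFORM:P1(v=0,ok=F), EMIT:-] out:-; bubbles=1
Tick 4: [PARSE:-, VALIDATE:P3(v=12,ok=T), TRANSFORM:P2(v=0,ok=F), EMIT:P1(v=0,ok=F)] out:-; bubbles=1
Tick 5: [PARSE:P4(v=11,ok=F), VALIDATE:-, TRANSFORM:P3(v=36,ok=T), EMIT:P2(v=0,ok=F)] out:P1(v=0); bubbles=1
Tick 6: [PARSE:P5(v=1,ok=F), VALIDATE:P4(v=11,ok=F), TRANSFORM:-, EMIT:P3(v=36,ok=T)] out:P2(v=0); bubbles=1
Tick 7: [PARSE:P6(v=15,ok=F), VALIDATE:P5(v=1,ok=F), TRANSFORM:P4(v=0,ok=F), EMIT:-] out:P3(v=36); bubbles=1
Tick 8: [PARSE:-, VALIDATE:P6(v=15,ok=T), TRANSFORM:P5(v=0,ok=F), EMIT:P4(v=0,ok=F)] out:-; bubbles=1
Tick 9: [PARSE:-, VALIDATE:-, TRANSFORM:P6(v=45,ok=T), EMIT:P5(v=0,ok=F)] out:P4(v=0); bubbles=2
Tick 10: [PARSE:-, VALIDATE:-, TRANSFORM:-, EMIT:P6(v=45,ok=T)] out:P5(v=0); bubbles=3
Tick 11: [PARSE:-, VALIDATE:-, TRANSFORM:-, EMIT:-] out:P6(v=45); bubbles=4
Total bubble-slots: 20

Answer: 20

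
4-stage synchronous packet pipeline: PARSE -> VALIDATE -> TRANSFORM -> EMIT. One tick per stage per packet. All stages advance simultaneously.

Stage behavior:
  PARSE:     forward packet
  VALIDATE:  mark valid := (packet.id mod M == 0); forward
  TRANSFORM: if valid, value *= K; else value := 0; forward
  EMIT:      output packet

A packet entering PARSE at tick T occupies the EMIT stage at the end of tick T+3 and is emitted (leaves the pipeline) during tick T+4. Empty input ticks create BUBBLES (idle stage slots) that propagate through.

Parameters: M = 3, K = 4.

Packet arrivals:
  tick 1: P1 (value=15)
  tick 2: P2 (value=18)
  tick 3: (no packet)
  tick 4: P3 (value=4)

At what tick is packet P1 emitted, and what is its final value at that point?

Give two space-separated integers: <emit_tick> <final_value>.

Answer: 5 0

Derivation:
Tick 1: [PARSE:P1(v=15,ok=F), VALIDATE:-, TRANSFORM:-, EMIT:-] out:-; in:P1
Tick 2: [PARSE:P2(v=18,ok=F), VALIDATE:P1(v=15,ok=F), TRANSFORM:-, EMIT:-] out:-; in:P2
Tick 3: [PARSE:-, VALIDATE:P2(v=18,ok=F), TRANSFORM:P1(v=0,ok=F), EMIT:-] out:-; in:-
Tick 4: [PARSE:P3(v=4,ok=F), VALIDATE:-, TRANSFORM:P2(v=0,ok=F), EMIT:P1(v=0,ok=F)] out:-; in:P3
Tick 5: [PARSE:-, VALIDATE:P3(v=4,ok=T), TRANSFORM:-, EMIT:P2(v=0,ok=F)] out:P1(v=0); in:-
Tick 6: [PARSE:-, VALIDATE:-, TRANSFORM:P3(v=16,ok=T), EMIT:-] out:P2(v=0); in:-
Tick 7: [PARSE:-, VALIDATE:-, TRANSFORM:-, EMIT:P3(v=16,ok=T)] out:-; in:-
Tick 8: [PARSE:-, VALIDATE:-, TRANSFORM:-, EMIT:-] out:P3(v=16); in:-
P1: arrives tick 1, valid=False (id=1, id%3=1), emit tick 5, final value 0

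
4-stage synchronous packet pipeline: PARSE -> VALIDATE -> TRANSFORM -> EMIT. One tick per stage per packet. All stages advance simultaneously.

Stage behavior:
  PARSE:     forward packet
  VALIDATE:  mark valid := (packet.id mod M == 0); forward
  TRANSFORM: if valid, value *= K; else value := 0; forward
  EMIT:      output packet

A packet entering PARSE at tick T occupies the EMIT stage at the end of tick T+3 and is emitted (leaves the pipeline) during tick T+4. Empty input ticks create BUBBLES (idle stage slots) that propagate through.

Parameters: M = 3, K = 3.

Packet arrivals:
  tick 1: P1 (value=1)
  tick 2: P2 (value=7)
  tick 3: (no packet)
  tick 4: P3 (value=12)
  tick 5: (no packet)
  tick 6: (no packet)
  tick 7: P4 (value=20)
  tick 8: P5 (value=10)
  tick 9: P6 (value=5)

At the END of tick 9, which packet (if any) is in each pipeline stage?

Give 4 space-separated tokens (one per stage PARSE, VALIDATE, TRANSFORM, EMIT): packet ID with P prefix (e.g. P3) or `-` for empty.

Tick 1: [PARSE:P1(v=1,ok=F), VALIDATE:-, TRANSFORM:-, EMIT:-] out:-; in:P1
Tick 2: [PARSE:P2(v=7,ok=F), VALIDATE:P1(v=1,ok=F), TRANSFORM:-, EMIT:-] out:-; in:P2
Tick 3: [PARSE:-, VALIDATE:P2(v=7,ok=F), TRANSFORM:P1(v=0,ok=F), EMIT:-] out:-; in:-
Tick 4: [PARSE:P3(v=12,ok=F), VALIDATE:-, TRANSFORM:P2(v=0,ok=F), EMIT:P1(v=0,ok=F)] out:-; in:P3
Tick 5: [PARSE:-, VALIDATE:P3(v=12,ok=T), TRANSFORM:-, EMIT:P2(v=0,ok=F)] out:P1(v=0); in:-
Tick 6: [PARSE:-, VALIDATE:-, TRANSFORM:P3(v=36,ok=T), EMIT:-] out:P2(v=0); in:-
Tick 7: [PARSE:P4(v=20,ok=F), VALIDATE:-, TRANSFORM:-, EMIT:P3(v=36,ok=T)] out:-; in:P4
Tick 8: [PARSE:P5(v=10,ok=F), VALIDATE:P4(v=20,ok=F), TRANSFORM:-, EMIT:-] out:P3(v=36); in:P5
Tick 9: [PARSE:P6(v=5,ok=F), VALIDATE:P5(v=10,ok=F), TRANSFORM:P4(v=0,ok=F), EMIT:-] out:-; in:P6
At end of tick 9: ['P6', 'P5', 'P4', '-']

Answer: P6 P5 P4 -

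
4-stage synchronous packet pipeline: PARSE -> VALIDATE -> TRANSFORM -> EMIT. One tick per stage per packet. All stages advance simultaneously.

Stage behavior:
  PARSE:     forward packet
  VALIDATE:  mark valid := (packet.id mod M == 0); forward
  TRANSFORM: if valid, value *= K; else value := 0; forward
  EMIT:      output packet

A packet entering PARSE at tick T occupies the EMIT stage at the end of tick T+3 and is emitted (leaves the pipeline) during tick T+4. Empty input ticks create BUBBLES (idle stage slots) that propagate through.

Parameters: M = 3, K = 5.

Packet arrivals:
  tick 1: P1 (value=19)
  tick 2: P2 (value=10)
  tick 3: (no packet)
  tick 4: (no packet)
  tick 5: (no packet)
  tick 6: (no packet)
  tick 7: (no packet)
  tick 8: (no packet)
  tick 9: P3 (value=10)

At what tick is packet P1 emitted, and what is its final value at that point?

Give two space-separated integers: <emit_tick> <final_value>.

Answer: 5 0

Derivation:
Tick 1: [PARSE:P1(v=19,ok=F), VALIDATE:-, TRANSFORM:-, EMIT:-] out:-; in:P1
Tick 2: [PARSE:P2(v=10,ok=F), VALIDATE:P1(v=19,ok=F), TRANSFORM:-, EMIT:-] out:-; in:P2
Tick 3: [PARSE:-, VALIDATE:P2(v=10,ok=F), TRANSFORM:P1(v=0,ok=F), EMIT:-] out:-; in:-
Tick 4: [PARSE:-, VALIDATE:-, TRANSFORM:P2(v=0,ok=F), EMIT:P1(v=0,ok=F)] out:-; in:-
Tick 5: [PARSE:-, VALIDATE:-, TRANSFORM:-, EMIT:P2(v=0,ok=F)] out:P1(v=0); in:-
Tick 6: [PARSE:-, VALIDATE:-, TRANSFORM:-, EMIT:-] out:P2(v=0); in:-
Tick 7: [PARSE:-, VALIDATE:-, TRANSFORM:-, EMIT:-] out:-; in:-
Tick 8: [PARSE:-, VALIDATE:-, TRANSFORM:-, EMIT:-] out:-; in:-
Tick 9: [PARSE:P3(v=10,ok=F), VALIDATE:-, TRANSFORM:-, EMIT:-] out:-; in:P3
Tick 10: [PARSE:-, VALIDATE:P3(v=10,ok=T), TRANSFORM:-, EMIT:-] out:-; in:-
Tick 11: [PARSE:-, VALIDATE:-, TRANSFORM:P3(v=50,ok=T), EMIT:-] out:-; in:-
Tick 12: [PARSE:-, VALIDATE:-, TRANSFORM:-, EMIT:P3(v=50,ok=T)] out:-; in:-
Tick 13: [PARSE:-, VALIDATE:-, TRANSFORM:-, EMIT:-] out:P3(v=50); in:-
P1: arrives tick 1, valid=False (id=1, id%3=1), emit tick 5, final value 0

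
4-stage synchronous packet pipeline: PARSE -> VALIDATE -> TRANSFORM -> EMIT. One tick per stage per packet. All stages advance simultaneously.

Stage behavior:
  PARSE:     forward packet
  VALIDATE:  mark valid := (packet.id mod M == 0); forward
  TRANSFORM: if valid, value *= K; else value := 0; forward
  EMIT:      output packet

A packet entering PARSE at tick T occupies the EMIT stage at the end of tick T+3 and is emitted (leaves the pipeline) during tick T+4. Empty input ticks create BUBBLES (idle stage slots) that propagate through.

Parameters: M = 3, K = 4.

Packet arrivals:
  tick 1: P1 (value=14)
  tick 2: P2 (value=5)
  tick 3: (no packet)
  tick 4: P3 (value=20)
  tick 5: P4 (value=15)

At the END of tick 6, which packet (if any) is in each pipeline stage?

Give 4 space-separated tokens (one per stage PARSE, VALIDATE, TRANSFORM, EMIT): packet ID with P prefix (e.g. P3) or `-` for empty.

Tick 1: [PARSE:P1(v=14,ok=F), VALIDATE:-, TRANSFORM:-, EMIT:-] out:-; in:P1
Tick 2: [PARSE:P2(v=5,ok=F), VALIDATE:P1(v=14,ok=F), TRANSFORM:-, EMIT:-] out:-; in:P2
Tick 3: [PARSE:-, VALIDATE:P2(v=5,ok=F), TRANSFORM:P1(v=0,ok=F), EMIT:-] out:-; in:-
Tick 4: [PARSE:P3(v=20,ok=F), VALIDATE:-, TRANSFORM:P2(v=0,ok=F), EMIT:P1(v=0,ok=F)] out:-; in:P3
Tick 5: [PARSE:P4(v=15,ok=F), VALIDATE:P3(v=20,ok=T), TRANSFORM:-, EMIT:P2(v=0,ok=F)] out:P1(v=0); in:P4
Tick 6: [PARSE:-, VALIDATE:P4(v=15,ok=F), TRANSFORM:P3(v=80,ok=T), EMIT:-] out:P2(v=0); in:-
At end of tick 6: ['-', 'P4', 'P3', '-']

Answer: - P4 P3 -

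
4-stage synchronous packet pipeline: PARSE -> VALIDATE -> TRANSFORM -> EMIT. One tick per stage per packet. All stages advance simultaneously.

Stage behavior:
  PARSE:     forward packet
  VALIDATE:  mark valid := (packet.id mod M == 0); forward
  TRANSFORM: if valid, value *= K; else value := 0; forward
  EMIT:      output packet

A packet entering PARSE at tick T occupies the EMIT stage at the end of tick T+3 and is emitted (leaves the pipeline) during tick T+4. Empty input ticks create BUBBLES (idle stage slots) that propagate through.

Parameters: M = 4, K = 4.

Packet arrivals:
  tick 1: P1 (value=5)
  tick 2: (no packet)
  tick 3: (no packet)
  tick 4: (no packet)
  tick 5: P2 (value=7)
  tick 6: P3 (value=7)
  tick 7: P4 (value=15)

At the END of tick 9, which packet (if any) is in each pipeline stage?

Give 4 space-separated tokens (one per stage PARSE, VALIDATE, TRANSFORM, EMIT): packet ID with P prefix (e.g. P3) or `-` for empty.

Answer: - - P4 P3

Derivation:
Tick 1: [PARSE:P1(v=5,ok=F), VALIDATE:-, TRANSFORM:-, EMIT:-] out:-; in:P1
Tick 2: [PARSE:-, VALIDATE:P1(v=5,ok=F), TRANSFORM:-, EMIT:-] out:-; in:-
Tick 3: [PARSE:-, VALIDATE:-, TRANSFORM:P1(v=0,ok=F), EMIT:-] out:-; in:-
Tick 4: [PARSE:-, VALIDATE:-, TRANSFORM:-, EMIT:P1(v=0,ok=F)] out:-; in:-
Tick 5: [PARSE:P2(v=7,ok=F), VALIDATE:-, TRANSFORM:-, EMIT:-] out:P1(v=0); in:P2
Tick 6: [PARSE:P3(v=7,ok=F), VALIDATE:P2(v=7,ok=F), TRANSFORM:-, EMIT:-] out:-; in:P3
Tick 7: [PARSE:P4(v=15,ok=F), VALIDATE:P3(v=7,ok=F), TRANSFORM:P2(v=0,ok=F), EMIT:-] out:-; in:P4
Tick 8: [PARSE:-, VALIDATE:P4(v=15,ok=T), TRANSFORM:P3(v=0,ok=F), EMIT:P2(v=0,ok=F)] out:-; in:-
Tick 9: [PARSE:-, VALIDATE:-, TRANSFORM:P4(v=60,ok=T), EMIT:P3(v=0,ok=F)] out:P2(v=0); in:-
At end of tick 9: ['-', '-', 'P4', 'P3']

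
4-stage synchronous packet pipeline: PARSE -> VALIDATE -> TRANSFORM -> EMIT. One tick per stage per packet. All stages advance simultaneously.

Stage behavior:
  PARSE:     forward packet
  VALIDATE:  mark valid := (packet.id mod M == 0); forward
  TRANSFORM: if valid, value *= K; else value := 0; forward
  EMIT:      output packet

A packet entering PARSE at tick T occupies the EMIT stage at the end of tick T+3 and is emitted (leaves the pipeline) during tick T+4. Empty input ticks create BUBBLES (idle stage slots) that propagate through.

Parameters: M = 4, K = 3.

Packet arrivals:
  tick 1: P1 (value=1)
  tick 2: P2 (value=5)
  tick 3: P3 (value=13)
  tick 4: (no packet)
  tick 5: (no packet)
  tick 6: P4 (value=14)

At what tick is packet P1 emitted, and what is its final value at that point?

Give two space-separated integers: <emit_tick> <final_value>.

Tick 1: [PARSE:P1(v=1,ok=F), VALIDATE:-, TRANSFORM:-, EMIT:-] out:-; in:P1
Tick 2: [PARSE:P2(v=5,ok=F), VALIDATE:P1(v=1,ok=F), TRANSFORM:-, EMIT:-] out:-; in:P2
Tick 3: [PARSE:P3(v=13,ok=F), VALIDATE:P2(v=5,ok=F), TRANSFORM:P1(v=0,ok=F), EMIT:-] out:-; in:P3
Tick 4: [PARSE:-, VALIDATE:P3(v=13,ok=F), TRANSFORM:P2(v=0,ok=F), EMIT:P1(v=0,ok=F)] out:-; in:-
Tick 5: [PARSE:-, VALIDATE:-, TRANSFORM:P3(v=0,ok=F), EMIT:P2(v=0,ok=F)] out:P1(v=0); in:-
Tick 6: [PARSE:P4(v=14,ok=F), VALIDATE:-, TRANSFORM:-, EMIT:P3(v=0,ok=F)] out:P2(v=0); in:P4
Tick 7: [PARSE:-, VALIDATE:P4(v=14,ok=T), TRANSFORM:-, EMIT:-] out:P3(v=0); in:-
Tick 8: [PARSE:-, VALIDATE:-, TRANSFORM:P4(v=42,ok=T), EMIT:-] out:-; in:-
Tick 9: [PARSE:-, VALIDATE:-, TRANSFORM:-, EMIT:P4(v=42,ok=T)] out:-; in:-
Tick 10: [PARSE:-, VALIDATE:-, TRANSFORM:-, EMIT:-] out:P4(v=42); in:-
P1: arrives tick 1, valid=False (id=1, id%4=1), emit tick 5, final value 0

Answer: 5 0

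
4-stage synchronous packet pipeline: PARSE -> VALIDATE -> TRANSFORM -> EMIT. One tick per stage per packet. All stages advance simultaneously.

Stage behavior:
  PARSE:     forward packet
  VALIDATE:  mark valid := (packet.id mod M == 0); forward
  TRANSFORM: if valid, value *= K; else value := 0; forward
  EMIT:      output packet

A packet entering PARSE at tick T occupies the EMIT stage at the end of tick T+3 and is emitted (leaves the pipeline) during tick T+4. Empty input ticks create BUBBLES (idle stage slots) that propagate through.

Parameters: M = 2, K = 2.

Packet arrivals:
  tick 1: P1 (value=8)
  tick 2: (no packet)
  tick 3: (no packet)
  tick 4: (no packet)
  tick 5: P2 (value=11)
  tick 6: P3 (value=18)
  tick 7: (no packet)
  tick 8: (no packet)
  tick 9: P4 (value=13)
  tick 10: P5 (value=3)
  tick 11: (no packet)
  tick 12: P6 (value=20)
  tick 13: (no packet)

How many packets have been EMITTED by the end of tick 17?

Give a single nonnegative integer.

Tick 1: [PARSE:P1(v=8,ok=F), VALIDATE:-, TRANSFORM:-, EMIT:-] out:-; in:P1
Tick 2: [PARSE:-, VALIDATE:P1(v=8,ok=F), TRANSFORM:-, EMIT:-] out:-; in:-
Tick 3: [PARSE:-, VALIDATE:-, TRANSFORM:P1(v=0,ok=F), EMIT:-] out:-; in:-
Tick 4: [PARSE:-, VALIDATE:-, TRANSFORM:-, EMIT:P1(v=0,ok=F)] out:-; in:-
Tick 5: [PARSE:P2(v=11,ok=F), VALIDATE:-, TRANSFORM:-, EMIT:-] out:P1(v=0); in:P2
Tick 6: [PARSE:P3(v=18,ok=F), VALIDATE:P2(v=11,ok=T), TRANSFORM:-, EMIT:-] out:-; in:P3
Tick 7: [PARSE:-, VALIDATE:P3(v=18,ok=F), TRANSFORM:P2(v=22,ok=T), EMIT:-] out:-; in:-
Tick 8: [PARSE:-, VALIDATE:-, TRANSFORM:P3(v=0,ok=F), EMIT:P2(v=22,ok=T)] out:-; in:-
Tick 9: [PARSE:P4(v=13,ok=F), VALIDATE:-, TRANSFORM:-, EMIT:P3(v=0,ok=F)] out:P2(v=22); in:P4
Tick 10: [PARSE:P5(v=3,ok=F), VALIDATE:P4(v=13,ok=T), TRANSFORM:-, EMIT:-] out:P3(v=0); in:P5
Tick 11: [PARSE:-, VALIDATE:P5(v=3,ok=F), TRANSFORM:P4(v=26,ok=T), EMIT:-] out:-; in:-
Tick 12: [PARSE:P6(v=20,ok=F), VALIDATE:-, TRANSFORM:P5(v=0,ok=F), EMIT:P4(v=26,ok=T)] out:-; in:P6
Tick 13: [PARSE:-, VALIDATE:P6(v=20,ok=T), TRANSFORM:-, EMIT:P5(v=0,ok=F)] out:P4(v=26); in:-
Tick 14: [PARSE:-, VALIDATE:-, TRANSFORM:P6(v=40,ok=T), EMIT:-] out:P5(v=0); in:-
Tick 15: [PARSE:-, VALIDATE:-, TRANSFORM:-, EMIT:P6(v=40,ok=T)] out:-; in:-
Tick 16: [PARSE:-, VALIDATE:-, TRANSFORM:-, EMIT:-] out:P6(v=40); in:-
Tick 17: [PARSE:-, VALIDATE:-, TRANSFORM:-, EMIT:-] out:-; in:-
Emitted by tick 17: ['P1', 'P2', 'P3', 'P4', 'P5', 'P6']

Answer: 6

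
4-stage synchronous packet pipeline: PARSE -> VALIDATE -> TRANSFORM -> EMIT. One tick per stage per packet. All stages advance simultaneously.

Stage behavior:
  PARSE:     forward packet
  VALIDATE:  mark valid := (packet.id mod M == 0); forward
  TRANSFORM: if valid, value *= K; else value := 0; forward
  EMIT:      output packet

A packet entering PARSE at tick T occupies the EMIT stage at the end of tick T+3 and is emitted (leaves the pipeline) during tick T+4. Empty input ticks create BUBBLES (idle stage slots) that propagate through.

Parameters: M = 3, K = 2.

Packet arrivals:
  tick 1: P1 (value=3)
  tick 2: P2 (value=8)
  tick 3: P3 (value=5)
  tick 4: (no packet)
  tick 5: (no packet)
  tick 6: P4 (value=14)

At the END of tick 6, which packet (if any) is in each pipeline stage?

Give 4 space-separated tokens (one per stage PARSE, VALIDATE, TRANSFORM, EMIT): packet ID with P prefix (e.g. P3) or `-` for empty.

Answer: P4 - - P3

Derivation:
Tick 1: [PARSE:P1(v=3,ok=F), VALIDATE:-, TRANSFORM:-, EMIT:-] out:-; in:P1
Tick 2: [PARSE:P2(v=8,ok=F), VALIDATE:P1(v=3,ok=F), TRANSFORM:-, EMIT:-] out:-; in:P2
Tick 3: [PARSE:P3(v=5,ok=F), VALIDATE:P2(v=8,ok=F), TRANSFORM:P1(v=0,ok=F), EMIT:-] out:-; in:P3
Tick 4: [PARSE:-, VALIDATE:P3(v=5,ok=T), TRANSFORM:P2(v=0,ok=F), EMIT:P1(v=0,ok=F)] out:-; in:-
Tick 5: [PARSE:-, VALIDATE:-, TRANSFORM:P3(v=10,ok=T), EMIT:P2(v=0,ok=F)] out:P1(v=0); in:-
Tick 6: [PARSE:P4(v=14,ok=F), VALIDATE:-, TRANSFORM:-, EMIT:P3(v=10,ok=T)] out:P2(v=0); in:P4
At end of tick 6: ['P4', '-', '-', 'P3']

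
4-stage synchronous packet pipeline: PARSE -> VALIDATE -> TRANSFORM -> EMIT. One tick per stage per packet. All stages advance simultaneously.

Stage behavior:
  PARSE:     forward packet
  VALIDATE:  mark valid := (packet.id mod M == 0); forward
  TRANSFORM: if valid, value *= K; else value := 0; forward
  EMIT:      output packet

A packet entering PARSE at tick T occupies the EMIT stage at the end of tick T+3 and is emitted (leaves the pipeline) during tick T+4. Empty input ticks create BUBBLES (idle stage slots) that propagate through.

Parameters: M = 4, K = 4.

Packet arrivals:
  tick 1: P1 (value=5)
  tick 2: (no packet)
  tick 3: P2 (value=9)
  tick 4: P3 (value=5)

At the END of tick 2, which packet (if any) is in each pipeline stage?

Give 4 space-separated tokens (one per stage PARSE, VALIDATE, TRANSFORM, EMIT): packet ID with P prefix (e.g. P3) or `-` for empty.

Answer: - P1 - -

Derivation:
Tick 1: [PARSE:P1(v=5,ok=F), VALIDATE:-, TRANSFORM:-, EMIT:-] out:-; in:P1
Tick 2: [PARSE:-, VALIDATE:P1(v=5,ok=F), TRANSFORM:-, EMIT:-] out:-; in:-
At end of tick 2: ['-', 'P1', '-', '-']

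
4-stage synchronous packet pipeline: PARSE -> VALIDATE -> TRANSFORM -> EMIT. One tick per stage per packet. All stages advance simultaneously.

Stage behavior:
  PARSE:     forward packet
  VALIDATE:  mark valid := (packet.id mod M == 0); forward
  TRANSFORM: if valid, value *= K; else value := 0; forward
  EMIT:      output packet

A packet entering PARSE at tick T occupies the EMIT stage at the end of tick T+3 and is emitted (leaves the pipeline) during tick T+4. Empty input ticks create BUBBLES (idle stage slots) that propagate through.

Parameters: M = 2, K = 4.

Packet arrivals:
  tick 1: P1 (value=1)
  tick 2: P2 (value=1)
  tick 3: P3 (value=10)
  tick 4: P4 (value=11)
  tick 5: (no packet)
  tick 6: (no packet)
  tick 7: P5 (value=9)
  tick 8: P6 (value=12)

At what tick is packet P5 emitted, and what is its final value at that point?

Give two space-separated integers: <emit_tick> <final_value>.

Tick 1: [PARSE:P1(v=1,ok=F), VALIDATE:-, TRANSFORM:-, EMIT:-] out:-; in:P1
Tick 2: [PARSE:P2(v=1,ok=F), VALIDATE:P1(v=1,ok=F), TRANSFORM:-, EMIT:-] out:-; in:P2
Tick 3: [PARSE:P3(v=10,ok=F), VALIDATE:P2(v=1,ok=T), TRANSFORM:P1(v=0,ok=F), EMIT:-] out:-; in:P3
Tick 4: [PARSE:P4(v=11,ok=F), VALIDATE:P3(v=10,ok=F), TRANSFORM:P2(v=4,ok=T), EMIT:P1(v=0,ok=F)] out:-; in:P4
Tick 5: [PARSE:-, VALIDATE:P4(v=11,ok=T), TRANSFORM:P3(v=0,ok=F), EMIT:P2(v=4,ok=T)] out:P1(v=0); in:-
Tick 6: [PARSE:-, VALIDATE:-, TRANSFORM:P4(v=44,ok=T), EMIT:P3(v=0,ok=F)] out:P2(v=4); in:-
Tick 7: [PARSE:P5(v=9,ok=F), VALIDATE:-, TRANSFORM:-, EMIT:P4(v=44,ok=T)] out:P3(v=0); in:P5
Tick 8: [PARSE:P6(v=12,ok=F), VALIDATE:P5(v=9,ok=F), TRANSFORM:-, EMIT:-] out:P4(v=44); in:P6
Tick 9: [PARSE:-, VALIDATE:P6(v=12,ok=T), TRANSFORM:P5(v=0,ok=F), EMIT:-] out:-; in:-
Tick 10: [PARSE:-, VALIDATE:-, TRANSFORM:P6(v=48,ok=T), EMIT:P5(v=0,ok=F)] out:-; in:-
Tick 11: [PARSE:-, VALIDATE:-, TRANSFORM:-, EMIT:P6(v=48,ok=T)] out:P5(v=0); in:-
Tick 12: [PARSE:-, VALIDATE:-, TRANSFORM:-, EMIT:-] out:P6(v=48); in:-
P5: arrives tick 7, valid=False (id=5, id%2=1), emit tick 11, final value 0

Answer: 11 0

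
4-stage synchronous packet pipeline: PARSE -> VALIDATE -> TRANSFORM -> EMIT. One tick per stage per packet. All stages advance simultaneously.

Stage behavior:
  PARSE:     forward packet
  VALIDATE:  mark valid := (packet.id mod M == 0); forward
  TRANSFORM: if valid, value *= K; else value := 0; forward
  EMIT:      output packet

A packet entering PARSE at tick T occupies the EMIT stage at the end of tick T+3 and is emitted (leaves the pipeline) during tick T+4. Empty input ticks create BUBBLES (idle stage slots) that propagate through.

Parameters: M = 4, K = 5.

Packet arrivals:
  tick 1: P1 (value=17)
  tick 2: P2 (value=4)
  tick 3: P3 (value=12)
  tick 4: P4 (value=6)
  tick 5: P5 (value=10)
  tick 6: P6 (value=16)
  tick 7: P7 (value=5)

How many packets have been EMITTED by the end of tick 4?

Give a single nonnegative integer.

Answer: 0

Derivation:
Tick 1: [PARSE:P1(v=17,ok=F), VALIDATE:-, TRANSFORM:-, EMIT:-] out:-; in:P1
Tick 2: [PARSE:P2(v=4,ok=F), VALIDATE:P1(v=17,ok=F), TRANSFORM:-, EMIT:-] out:-; in:P2
Tick 3: [PARSE:P3(v=12,ok=F), VALIDATE:P2(v=4,ok=F), TRANSFORM:P1(v=0,ok=F), EMIT:-] out:-; in:P3
Tick 4: [PARSE:P4(v=6,ok=F), VALIDATE:P3(v=12,ok=F), TRANSFORM:P2(v=0,ok=F), EMIT:P1(v=0,ok=F)] out:-; in:P4
Emitted by tick 4: []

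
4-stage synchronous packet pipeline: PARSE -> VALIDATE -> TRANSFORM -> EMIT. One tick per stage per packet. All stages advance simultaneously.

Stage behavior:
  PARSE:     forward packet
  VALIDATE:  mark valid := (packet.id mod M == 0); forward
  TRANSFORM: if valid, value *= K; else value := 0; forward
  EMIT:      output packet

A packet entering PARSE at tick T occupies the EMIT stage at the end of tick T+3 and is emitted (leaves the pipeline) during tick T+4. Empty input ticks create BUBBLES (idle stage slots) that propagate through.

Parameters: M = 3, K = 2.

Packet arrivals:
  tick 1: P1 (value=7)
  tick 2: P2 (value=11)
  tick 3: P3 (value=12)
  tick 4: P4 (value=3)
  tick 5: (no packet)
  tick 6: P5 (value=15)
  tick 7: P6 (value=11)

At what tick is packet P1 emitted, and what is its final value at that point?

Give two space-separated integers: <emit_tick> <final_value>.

Answer: 5 0

Derivation:
Tick 1: [PARSE:P1(v=7,ok=F), VALIDATE:-, TRANSFORM:-, EMIT:-] out:-; in:P1
Tick 2: [PARSE:P2(v=11,ok=F), VALIDATE:P1(v=7,ok=F), TRANSFORM:-, EMIT:-] out:-; in:P2
Tick 3: [PARSE:P3(v=12,ok=F), VALIDATE:P2(v=11,ok=F), TRANSFORM:P1(v=0,ok=F), EMIT:-] out:-; in:P3
Tick 4: [PARSE:P4(v=3,ok=F), VALIDATE:P3(v=12,ok=T), TRANSFORM:P2(v=0,ok=F), EMIT:P1(v=0,ok=F)] out:-; in:P4
Tick 5: [PARSE:-, VALIDATE:P4(v=3,ok=F), TRANSFORM:P3(v=24,ok=T), EMIT:P2(v=0,ok=F)] out:P1(v=0); in:-
Tick 6: [PARSE:P5(v=15,ok=F), VALIDATE:-, TRANSFORM:P4(v=0,ok=F), EMIT:P3(v=24,ok=T)] out:P2(v=0); in:P5
Tick 7: [PARSE:P6(v=11,ok=F), VALIDATE:P5(v=15,ok=F), TRANSFORM:-, EMIT:P4(v=0,ok=F)] out:P3(v=24); in:P6
Tick 8: [PARSE:-, VALIDATE:P6(v=11,ok=T), TRANSFORM:P5(v=0,ok=F), EMIT:-] out:P4(v=0); in:-
Tick 9: [PARSE:-, VALIDATE:-, TRANSFORM:P6(v=22,ok=T), EMIT:P5(v=0,ok=F)] out:-; in:-
Tick 10: [PARSE:-, VALIDATE:-, TRANSFORM:-, EMIT:P6(v=22,ok=T)] out:P5(v=0); in:-
Tick 11: [PARSE:-, VALIDATE:-, TRANSFORM:-, EMIT:-] out:P6(v=22); in:-
P1: arrives tick 1, valid=False (id=1, id%3=1), emit tick 5, final value 0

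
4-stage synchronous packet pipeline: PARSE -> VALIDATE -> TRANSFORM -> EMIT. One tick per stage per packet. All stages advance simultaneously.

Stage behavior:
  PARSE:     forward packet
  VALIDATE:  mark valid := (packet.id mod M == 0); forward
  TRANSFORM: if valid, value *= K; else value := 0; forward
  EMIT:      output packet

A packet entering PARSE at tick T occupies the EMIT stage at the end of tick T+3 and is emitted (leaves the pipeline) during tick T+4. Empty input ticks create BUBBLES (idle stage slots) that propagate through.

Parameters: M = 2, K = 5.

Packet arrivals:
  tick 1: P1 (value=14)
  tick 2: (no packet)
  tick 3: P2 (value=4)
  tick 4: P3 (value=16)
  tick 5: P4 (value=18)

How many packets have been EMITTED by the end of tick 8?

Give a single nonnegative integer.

Tick 1: [PARSE:P1(v=14,ok=F), VALIDATE:-, TRANSFORM:-, EMIT:-] out:-; in:P1
Tick 2: [PARSE:-, VALIDATE:P1(v=14,ok=F), TRANSFORM:-, EMIT:-] out:-; in:-
Tick 3: [PARSE:P2(v=4,ok=F), VALIDATE:-, TRANSFORM:P1(v=0,ok=F), EMIT:-] out:-; in:P2
Tick 4: [PARSE:P3(v=16,ok=F), VALIDATE:P2(v=4,ok=T), TRANSFORM:-, EMIT:P1(v=0,ok=F)] out:-; in:P3
Tick 5: [PARSE:P4(v=18,ok=F), VALIDATE:P3(v=16,ok=F), TRANSFORM:P2(v=20,ok=T), EMIT:-] out:P1(v=0); in:P4
Tick 6: [PARSE:-, VALIDATE:P4(v=18,ok=T), TRANSFORM:P3(v=0,ok=F), EMIT:P2(v=20,ok=T)] out:-; in:-
Tick 7: [PARSE:-, VALIDATE:-, TRANSFORM:P4(v=90,ok=T), EMIT:P3(v=0,ok=F)] out:P2(v=20); in:-
Tick 8: [PARSE:-, VALIDATE:-, TRANSFORM:-, EMIT:P4(v=90,ok=T)] out:P3(v=0); in:-
Emitted by tick 8: ['P1', 'P2', 'P3']

Answer: 3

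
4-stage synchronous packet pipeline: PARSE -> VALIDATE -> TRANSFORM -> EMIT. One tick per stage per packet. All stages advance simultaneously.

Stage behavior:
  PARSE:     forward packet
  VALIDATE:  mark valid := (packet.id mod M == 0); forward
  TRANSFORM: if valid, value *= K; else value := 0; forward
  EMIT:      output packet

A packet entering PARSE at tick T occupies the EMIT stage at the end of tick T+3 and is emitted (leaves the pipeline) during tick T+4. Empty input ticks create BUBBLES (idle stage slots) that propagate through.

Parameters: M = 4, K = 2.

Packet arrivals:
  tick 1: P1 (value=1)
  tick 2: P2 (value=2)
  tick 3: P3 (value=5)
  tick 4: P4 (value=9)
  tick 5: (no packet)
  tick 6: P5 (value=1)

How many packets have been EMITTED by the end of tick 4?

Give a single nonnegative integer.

Answer: 0

Derivation:
Tick 1: [PARSE:P1(v=1,ok=F), VALIDATE:-, TRANSFORM:-, EMIT:-] out:-; in:P1
Tick 2: [PARSE:P2(v=2,ok=F), VALIDATE:P1(v=1,ok=F), TRANSFORM:-, EMIT:-] out:-; in:P2
Tick 3: [PARSE:P3(v=5,ok=F), VALIDATE:P2(v=2,ok=F), TRANSFORM:P1(v=0,ok=F), EMIT:-] out:-; in:P3
Tick 4: [PARSE:P4(v=9,ok=F), VALIDATE:P3(v=5,ok=F), TRANSFORM:P2(v=0,ok=F), EMIT:P1(v=0,ok=F)] out:-; in:P4
Emitted by tick 4: []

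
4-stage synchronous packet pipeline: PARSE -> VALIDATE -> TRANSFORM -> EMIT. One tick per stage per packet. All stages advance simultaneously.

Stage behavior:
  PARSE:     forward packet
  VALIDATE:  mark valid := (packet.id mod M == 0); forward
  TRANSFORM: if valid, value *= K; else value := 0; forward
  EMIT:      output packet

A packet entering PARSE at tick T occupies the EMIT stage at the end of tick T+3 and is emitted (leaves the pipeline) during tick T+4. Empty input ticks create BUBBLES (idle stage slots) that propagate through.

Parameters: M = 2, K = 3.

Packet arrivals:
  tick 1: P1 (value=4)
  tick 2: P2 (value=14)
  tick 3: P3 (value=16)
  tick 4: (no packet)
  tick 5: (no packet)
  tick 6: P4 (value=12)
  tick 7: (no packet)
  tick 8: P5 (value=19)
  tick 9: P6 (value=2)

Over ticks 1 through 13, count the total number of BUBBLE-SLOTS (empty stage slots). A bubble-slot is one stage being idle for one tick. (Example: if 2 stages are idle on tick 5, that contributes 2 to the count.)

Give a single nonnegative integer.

Answer: 28

Derivation:
Tick 1: [PARSE:P1(v=4,ok=F), VALIDATE:-, TRANSFORM:-, EMIT:-] out:-; bubbles=3
Tick 2: [PARSE:P2(v=14,ok=F), VALIDATE:P1(v=4,ok=F), TRANSFORM:-, EMIT:-] out:-; bubbles=2
Tick 3: [PARSE:P3(v=16,ok=F), VALIDATE:P2(v=14,ok=T), TRANSFORM:P1(v=0,ok=F), EMIT:-] out:-; bubbles=1
Tick 4: [PARSE:-, VALIDATE:P3(v=16,ok=F), TRANSFORM:P2(v=42,ok=T), EMIT:P1(v=0,ok=F)] out:-; bubbles=1
Tick 5: [PARSE:-, VALIDATE:-, TRANSFORM:P3(v=0,ok=F), EMIT:P2(v=42,ok=T)] out:P1(v=0); bubbles=2
Tick 6: [PARSE:P4(v=12,ok=F), VALIDATE:-, TRANSFORM:-, EMIT:P3(v=0,ok=F)] out:P2(v=42); bubbles=2
Tick 7: [PARSE:-, VALIDATE:P4(v=12,ok=T), TRANSFORM:-, EMIT:-] out:P3(v=0); bubbles=3
Tick 8: [PARSE:P5(v=19,ok=F), VALIDATE:-, TRANSFORM:P4(v=36,ok=T), EMIT:-] out:-; bubbles=2
Tick 9: [PARSE:P6(v=2,ok=F), VALIDATE:P5(v=19,ok=F), TRANSFORM:-, EMIT:P4(v=36,ok=T)] out:-; bubbles=1
Tick 10: [PARSE:-, VALIDATE:P6(v=2,ok=T), TRANSFORM:P5(v=0,ok=F), EMIT:-] out:P4(v=36); bubbles=2
Tick 11: [PARSE:-, VALIDATE:-, TRANSFORM:P6(v=6,ok=T), EMIT:P5(v=0,ok=F)] out:-; bubbles=2
Tick 12: [PARSE:-, VALIDATE:-, TRANSFORM:-, EMIT:P6(v=6,ok=T)] out:P5(v=0); bubbles=3
Tick 13: [PARSE:-, VALIDATE:-, TRANSFORM:-, EMIT:-] out:P6(v=6); bubbles=4
Total bubble-slots: 28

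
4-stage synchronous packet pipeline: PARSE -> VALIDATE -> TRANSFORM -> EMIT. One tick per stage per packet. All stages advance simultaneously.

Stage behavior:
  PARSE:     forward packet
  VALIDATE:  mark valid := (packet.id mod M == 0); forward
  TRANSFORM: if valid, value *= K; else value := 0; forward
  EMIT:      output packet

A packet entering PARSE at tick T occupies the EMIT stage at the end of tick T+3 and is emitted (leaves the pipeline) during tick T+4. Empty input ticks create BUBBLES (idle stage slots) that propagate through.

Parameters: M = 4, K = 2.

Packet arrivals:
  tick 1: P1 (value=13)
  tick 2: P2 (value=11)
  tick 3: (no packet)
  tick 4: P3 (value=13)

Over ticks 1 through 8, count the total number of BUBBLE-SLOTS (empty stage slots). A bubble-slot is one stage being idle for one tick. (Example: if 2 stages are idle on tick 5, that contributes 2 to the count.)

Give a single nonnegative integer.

Answer: 20

Derivation:
Tick 1: [PARSE:P1(v=13,ok=F), VALIDATE:-, TRANSFORM:-, EMIT:-] out:-; bubbles=3
Tick 2: [PARSE:P2(v=11,ok=F), VALIDATE:P1(v=13,ok=F), TRANSFORM:-, EMIT:-] out:-; bubbles=2
Tick 3: [PARSE:-, VALIDATE:P2(v=11,ok=F), TRANSFORM:P1(v=0,ok=F), EMIT:-] out:-; bubbles=2
Tick 4: [PARSE:P3(v=13,ok=F), VALIDATE:-, TRANSFORM:P2(v=0,ok=F), EMIT:P1(v=0,ok=F)] out:-; bubbles=1
Tick 5: [PARSE:-, VALIDATE:P3(v=13,ok=F), TRANSFORM:-, EMIT:P2(v=0,ok=F)] out:P1(v=0); bubbles=2
Tick 6: [PARSE:-, VALIDATE:-, TRANSFORM:P3(v=0,ok=F), EMIT:-] out:P2(v=0); bubbles=3
Tick 7: [PARSE:-, VALIDATE:-, TRANSFORM:-, EMIT:P3(v=0,ok=F)] out:-; bubbles=3
Tick 8: [PARSE:-, VALIDATE:-, TRANSFORM:-, EMIT:-] out:P3(v=0); bubbles=4
Total bubble-slots: 20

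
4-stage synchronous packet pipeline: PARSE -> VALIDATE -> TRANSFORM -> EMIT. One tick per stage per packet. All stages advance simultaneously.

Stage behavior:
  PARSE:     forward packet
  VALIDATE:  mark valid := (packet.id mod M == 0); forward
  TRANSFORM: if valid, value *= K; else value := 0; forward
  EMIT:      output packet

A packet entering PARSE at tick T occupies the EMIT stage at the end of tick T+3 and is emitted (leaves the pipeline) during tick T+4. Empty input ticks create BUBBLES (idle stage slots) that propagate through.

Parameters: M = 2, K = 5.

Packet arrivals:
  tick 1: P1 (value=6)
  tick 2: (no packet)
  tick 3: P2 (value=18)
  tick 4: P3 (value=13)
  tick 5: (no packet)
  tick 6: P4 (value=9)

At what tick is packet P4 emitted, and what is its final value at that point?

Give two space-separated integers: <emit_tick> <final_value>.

Tick 1: [PARSE:P1(v=6,ok=F), VALIDATE:-, TRANSFORM:-, EMIT:-] out:-; in:P1
Tick 2: [PARSE:-, VALIDATE:P1(v=6,ok=F), TRANSFORM:-, EMIT:-] out:-; in:-
Tick 3: [PARSE:P2(v=18,ok=F), VALIDATE:-, TRANSFORM:P1(v=0,ok=F), EMIT:-] out:-; in:P2
Tick 4: [PARSE:P3(v=13,ok=F), VALIDATE:P2(v=18,ok=T), TRANSFORM:-, EMIT:P1(v=0,ok=F)] out:-; in:P3
Tick 5: [PARSE:-, VALIDATE:P3(v=13,ok=F), TRANSFORM:P2(v=90,ok=T), EMIT:-] out:P1(v=0); in:-
Tick 6: [PARSE:P4(v=9,ok=F), VALIDATE:-, TRANSFORM:P3(v=0,ok=F), EMIT:P2(v=90,ok=T)] out:-; in:P4
Tick 7: [PARSE:-, VALIDATE:P4(v=9,ok=T), TRANSFORM:-, EMIT:P3(v=0,ok=F)] out:P2(v=90); in:-
Tick 8: [PARSE:-, VALIDATE:-, TRANSFORM:P4(v=45,ok=T), EMIT:-] out:P3(v=0); in:-
Tick 9: [PARSE:-, VALIDATE:-, TRANSFORM:-, EMIT:P4(v=45,ok=T)] out:-; in:-
Tick 10: [PARSE:-, VALIDATE:-, TRANSFORM:-, EMIT:-] out:P4(v=45); in:-
P4: arrives tick 6, valid=True (id=4, id%2=0), emit tick 10, final value 45

Answer: 10 45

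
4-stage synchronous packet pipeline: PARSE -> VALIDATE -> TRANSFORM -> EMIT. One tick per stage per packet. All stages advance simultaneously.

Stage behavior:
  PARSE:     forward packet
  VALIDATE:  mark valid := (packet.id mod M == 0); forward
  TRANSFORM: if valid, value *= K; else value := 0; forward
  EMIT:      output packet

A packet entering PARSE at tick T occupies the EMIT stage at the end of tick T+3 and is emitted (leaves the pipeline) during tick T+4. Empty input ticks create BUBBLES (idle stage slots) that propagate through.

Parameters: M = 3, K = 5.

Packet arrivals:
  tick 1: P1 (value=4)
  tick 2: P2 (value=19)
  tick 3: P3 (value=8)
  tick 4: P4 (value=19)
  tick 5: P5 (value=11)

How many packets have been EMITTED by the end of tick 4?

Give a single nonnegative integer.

Tick 1: [PARSE:P1(v=4,ok=F), VALIDATE:-, TRANSFORM:-, EMIT:-] out:-; in:P1
Tick 2: [PARSE:P2(v=19,ok=F), VALIDATE:P1(v=4,ok=F), TRANSFORM:-, EMIT:-] out:-; in:P2
Tick 3: [PARSE:P3(v=8,ok=F), VALIDATE:P2(v=19,ok=F), TRANSFORM:P1(v=0,ok=F), EMIT:-] out:-; in:P3
Tick 4: [PARSE:P4(v=19,ok=F), VALIDATE:P3(v=8,ok=T), TRANSFORM:P2(v=0,ok=F), EMIT:P1(v=0,ok=F)] out:-; in:P4
Emitted by tick 4: []

Answer: 0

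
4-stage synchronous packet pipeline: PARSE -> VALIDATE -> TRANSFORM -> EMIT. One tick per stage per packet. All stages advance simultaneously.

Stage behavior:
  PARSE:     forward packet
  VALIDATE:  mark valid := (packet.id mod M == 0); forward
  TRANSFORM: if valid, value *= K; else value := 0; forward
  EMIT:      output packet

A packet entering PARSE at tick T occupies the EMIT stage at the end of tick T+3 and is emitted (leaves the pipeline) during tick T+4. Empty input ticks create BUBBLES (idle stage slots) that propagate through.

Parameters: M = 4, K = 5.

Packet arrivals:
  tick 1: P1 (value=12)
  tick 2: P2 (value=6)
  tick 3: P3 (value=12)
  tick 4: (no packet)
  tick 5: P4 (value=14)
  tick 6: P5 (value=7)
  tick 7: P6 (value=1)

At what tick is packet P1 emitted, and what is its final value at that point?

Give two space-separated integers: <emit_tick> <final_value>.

Tick 1: [PARSE:P1(v=12,ok=F), VALIDATE:-, TRANSFORM:-, EMIT:-] out:-; in:P1
Tick 2: [PARSE:P2(v=6,ok=F), VALIDATE:P1(v=12,ok=F), TRANSFORM:-, EMIT:-] out:-; in:P2
Tick 3: [PARSE:P3(v=12,ok=F), VALIDATE:P2(v=6,ok=F), TRANSFORM:P1(v=0,ok=F), EMIT:-] out:-; in:P3
Tick 4: [PARSE:-, VALIDATE:P3(v=12,ok=F), TRANSFORM:P2(v=0,ok=F), EMIT:P1(v=0,ok=F)] out:-; in:-
Tick 5: [PARSE:P4(v=14,ok=F), VALIDATE:-, TRANSFORM:P3(v=0,ok=F), EMIT:P2(v=0,ok=F)] out:P1(v=0); in:P4
Tick 6: [PARSE:P5(v=7,ok=F), VALIDATE:P4(v=14,ok=T), TRANSFORM:-, EMIT:P3(v=0,ok=F)] out:P2(v=0); in:P5
Tick 7: [PARSE:P6(v=1,ok=F), VALIDATE:P5(v=7,ok=F), TRANSFORM:P4(v=70,ok=T), EMIT:-] out:P3(v=0); in:P6
Tick 8: [PARSE:-, VALIDATE:P6(v=1,ok=F), TRANSFORM:P5(v=0,ok=F), EMIT:P4(v=70,ok=T)] out:-; in:-
Tick 9: [PARSE:-, VALIDATE:-, TRANSFORM:P6(v=0,ok=F), EMIT:P5(v=0,ok=F)] out:P4(v=70); in:-
Tick 10: [PARSE:-, VALIDATE:-, TRANSFORM:-, EMIT:P6(v=0,ok=F)] out:P5(v=0); in:-
Tick 11: [PARSE:-, VALIDATE:-, TRANSFORM:-, EMIT:-] out:P6(v=0); in:-
P1: arrives tick 1, valid=False (id=1, id%4=1), emit tick 5, final value 0

Answer: 5 0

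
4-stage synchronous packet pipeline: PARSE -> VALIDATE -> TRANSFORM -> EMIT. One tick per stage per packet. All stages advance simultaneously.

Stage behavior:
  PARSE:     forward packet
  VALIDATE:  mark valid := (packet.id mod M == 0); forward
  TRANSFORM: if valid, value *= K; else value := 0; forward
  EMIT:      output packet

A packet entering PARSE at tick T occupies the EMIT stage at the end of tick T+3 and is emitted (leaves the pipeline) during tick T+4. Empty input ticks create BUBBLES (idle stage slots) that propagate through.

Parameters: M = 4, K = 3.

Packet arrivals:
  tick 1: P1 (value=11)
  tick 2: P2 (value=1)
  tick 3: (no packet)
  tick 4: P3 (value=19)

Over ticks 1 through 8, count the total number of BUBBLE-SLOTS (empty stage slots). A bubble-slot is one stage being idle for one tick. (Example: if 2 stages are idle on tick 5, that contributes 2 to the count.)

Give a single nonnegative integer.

Tick 1: [PARSE:P1(v=11,ok=F), VALIDATE:-, TRANSFORM:-, EMIT:-] out:-; bubbles=3
Tick 2: [PARSE:P2(v=1,ok=F), VALIDATE:P1(v=11,ok=F), TRANSFORM:-, EMIT:-] out:-; bubbles=2
Tick 3: [PARSE:-, VALIDATE:P2(v=1,ok=F), TRANSFORM:P1(v=0,ok=F), EMIT:-] out:-; bubbles=2
Tick 4: [PARSE:P3(v=19,ok=F), VALIDATE:-, TRANSFORM:P2(v=0,ok=F), EMIT:P1(v=0,ok=F)] out:-; bubbles=1
Tick 5: [PARSE:-, VALIDATE:P3(v=19,ok=F), TRANSFORM:-, EMIT:P2(v=0,ok=F)] out:P1(v=0); bubbles=2
Tick 6: [PARSE:-, VALIDATE:-, TRANSFORM:P3(v=0,ok=F), EMIT:-] out:P2(v=0); bubbles=3
Tick 7: [PARSE:-, VALIDATE:-, TRANSFORM:-, EMIT:P3(v=0,ok=F)] out:-; bubbles=3
Tick 8: [PARSE:-, VALIDATE:-, TRANSFORM:-, EMIT:-] out:P3(v=0); bubbles=4
Total bubble-slots: 20

Answer: 20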